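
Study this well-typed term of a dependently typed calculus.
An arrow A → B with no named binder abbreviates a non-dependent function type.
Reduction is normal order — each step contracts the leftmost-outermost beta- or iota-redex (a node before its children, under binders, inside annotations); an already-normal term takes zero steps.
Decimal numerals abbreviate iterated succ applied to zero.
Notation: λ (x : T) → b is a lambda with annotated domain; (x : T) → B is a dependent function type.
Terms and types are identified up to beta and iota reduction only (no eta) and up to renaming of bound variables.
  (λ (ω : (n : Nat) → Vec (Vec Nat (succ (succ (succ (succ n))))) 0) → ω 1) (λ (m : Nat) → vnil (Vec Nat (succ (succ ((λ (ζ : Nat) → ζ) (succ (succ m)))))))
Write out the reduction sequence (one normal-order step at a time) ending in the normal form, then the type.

normal-order reduction sequence:
  (λ (ω : (n : Nat) → Vec (Vec Nat (succ (succ (succ (succ n))))) 0) → ω 1) (λ (m : Nat) → vnil (Vec Nat (succ (succ ((λ (ζ : Nat) → ζ) (succ (succ m)))))))
  ~> (λ (ω : Nat) → vnil (Vec Nat (succ (succ ((λ (n : Nat) → n) (succ (succ ω))))))) 1
  ~> vnil (Vec Nat (succ (succ ((λ (ω : Nat) → ω) 3))))
  ~> vnil (Vec Nat 5)
type:
  Vec (Vec Nat 5) 0


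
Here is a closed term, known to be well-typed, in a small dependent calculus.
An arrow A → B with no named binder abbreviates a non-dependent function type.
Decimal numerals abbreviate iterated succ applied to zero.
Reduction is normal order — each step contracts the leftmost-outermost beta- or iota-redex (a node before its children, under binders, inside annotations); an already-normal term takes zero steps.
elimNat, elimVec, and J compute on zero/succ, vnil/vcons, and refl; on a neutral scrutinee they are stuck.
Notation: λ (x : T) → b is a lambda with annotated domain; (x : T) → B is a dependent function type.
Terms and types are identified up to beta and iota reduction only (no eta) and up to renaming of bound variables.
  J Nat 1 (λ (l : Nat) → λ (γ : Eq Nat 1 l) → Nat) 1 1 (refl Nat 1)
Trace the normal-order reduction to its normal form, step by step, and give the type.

normal-order reduction sequence:
  J Nat 1 (λ (l : Nat) → λ (γ : Eq Nat 1 l) → Nat) 1 1 (refl Nat 1)
  ~> 1
the term's type:
  Nat


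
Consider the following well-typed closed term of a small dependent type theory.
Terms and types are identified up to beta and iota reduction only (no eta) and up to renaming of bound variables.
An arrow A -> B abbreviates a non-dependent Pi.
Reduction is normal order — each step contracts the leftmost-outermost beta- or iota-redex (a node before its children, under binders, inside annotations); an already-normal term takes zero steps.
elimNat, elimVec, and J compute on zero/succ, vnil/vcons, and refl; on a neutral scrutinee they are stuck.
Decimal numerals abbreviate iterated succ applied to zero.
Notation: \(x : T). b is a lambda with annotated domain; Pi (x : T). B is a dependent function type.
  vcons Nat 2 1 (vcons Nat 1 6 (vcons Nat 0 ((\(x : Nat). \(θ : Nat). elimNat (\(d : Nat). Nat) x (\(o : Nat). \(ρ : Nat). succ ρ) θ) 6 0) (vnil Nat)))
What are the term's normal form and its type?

reduced normal form:
  vcons Nat 2 1 (vcons Nat 1 6 (vcons Nat 0 6 (vnil Nat)))
inferred type:
  Vec Nat 3
observation: the term reaches its normal form after 3 normal-order steps.


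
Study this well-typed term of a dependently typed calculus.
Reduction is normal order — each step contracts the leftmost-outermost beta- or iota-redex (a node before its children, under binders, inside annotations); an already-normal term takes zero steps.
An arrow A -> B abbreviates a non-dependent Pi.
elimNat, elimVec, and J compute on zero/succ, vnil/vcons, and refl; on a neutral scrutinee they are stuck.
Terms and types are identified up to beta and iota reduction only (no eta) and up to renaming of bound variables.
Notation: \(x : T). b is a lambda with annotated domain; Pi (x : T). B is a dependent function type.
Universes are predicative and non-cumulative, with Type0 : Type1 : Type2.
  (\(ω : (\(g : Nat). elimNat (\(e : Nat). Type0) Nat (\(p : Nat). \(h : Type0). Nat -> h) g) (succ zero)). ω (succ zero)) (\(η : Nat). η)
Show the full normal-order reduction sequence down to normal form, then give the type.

normal-order reduction:
  (\(ω : (\(g : Nat). elimNat (\(e : Nat). Type0) Nat (\(p : Nat). \(h : Type0). Nat -> h) g) (succ zero)). ω (succ zero)) (\(η : Nat). η)
  ~> (\(ω : Nat). ω) (succ zero)
  ~> succ zero
the term's type:
  Nat


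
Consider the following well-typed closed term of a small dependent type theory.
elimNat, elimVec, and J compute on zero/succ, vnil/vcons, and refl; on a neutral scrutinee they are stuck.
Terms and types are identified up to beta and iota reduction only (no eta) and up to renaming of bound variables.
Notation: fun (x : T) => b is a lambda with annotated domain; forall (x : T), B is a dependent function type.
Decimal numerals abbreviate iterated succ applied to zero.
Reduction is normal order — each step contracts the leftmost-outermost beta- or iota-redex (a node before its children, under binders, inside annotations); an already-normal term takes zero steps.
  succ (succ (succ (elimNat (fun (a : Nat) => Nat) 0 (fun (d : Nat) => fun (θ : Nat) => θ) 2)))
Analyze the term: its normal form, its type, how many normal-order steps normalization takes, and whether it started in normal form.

resulting normal form:
  3
type:
  Nat
reduction steps (normal order): 7
started in normal form: no
first contracted redex: an elimNat iota-redex


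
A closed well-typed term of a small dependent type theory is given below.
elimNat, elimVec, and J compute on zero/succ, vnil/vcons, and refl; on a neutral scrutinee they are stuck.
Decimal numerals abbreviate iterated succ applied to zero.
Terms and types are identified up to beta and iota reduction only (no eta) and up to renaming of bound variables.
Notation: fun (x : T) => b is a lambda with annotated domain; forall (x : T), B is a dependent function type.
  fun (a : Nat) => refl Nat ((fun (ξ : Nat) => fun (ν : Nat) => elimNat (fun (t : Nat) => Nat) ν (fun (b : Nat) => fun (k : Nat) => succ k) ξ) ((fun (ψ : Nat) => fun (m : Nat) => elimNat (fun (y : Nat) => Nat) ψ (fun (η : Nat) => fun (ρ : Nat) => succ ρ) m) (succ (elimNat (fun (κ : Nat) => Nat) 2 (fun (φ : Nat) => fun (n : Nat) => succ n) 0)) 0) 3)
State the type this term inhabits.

the term's type:
  forall (a : Nat), Eq Nat 6 6


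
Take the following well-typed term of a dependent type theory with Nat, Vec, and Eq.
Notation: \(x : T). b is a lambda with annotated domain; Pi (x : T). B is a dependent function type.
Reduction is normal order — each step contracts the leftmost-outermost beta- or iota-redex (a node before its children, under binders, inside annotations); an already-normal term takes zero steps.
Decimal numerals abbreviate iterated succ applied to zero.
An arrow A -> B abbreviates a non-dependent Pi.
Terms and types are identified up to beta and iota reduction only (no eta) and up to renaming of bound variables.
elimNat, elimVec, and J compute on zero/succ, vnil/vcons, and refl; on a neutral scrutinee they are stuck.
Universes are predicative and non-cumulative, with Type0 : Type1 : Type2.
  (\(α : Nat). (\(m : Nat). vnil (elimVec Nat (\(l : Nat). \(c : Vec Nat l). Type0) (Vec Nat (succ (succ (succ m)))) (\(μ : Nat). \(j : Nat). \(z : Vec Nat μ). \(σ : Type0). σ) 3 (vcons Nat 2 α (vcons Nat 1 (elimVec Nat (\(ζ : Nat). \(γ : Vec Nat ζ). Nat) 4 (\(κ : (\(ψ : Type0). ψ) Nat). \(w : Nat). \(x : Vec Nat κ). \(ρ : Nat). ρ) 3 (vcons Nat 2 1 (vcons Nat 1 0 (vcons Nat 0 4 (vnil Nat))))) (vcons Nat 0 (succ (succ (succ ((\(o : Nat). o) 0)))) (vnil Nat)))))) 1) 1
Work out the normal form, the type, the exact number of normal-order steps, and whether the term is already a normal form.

normal form:
  vnil (Vec Nat 4)
type:
  Vec (Vec Nat 4) 0
reduction steps (normal order): 18
started in normal form: no
first contracted redex: a beta-redex


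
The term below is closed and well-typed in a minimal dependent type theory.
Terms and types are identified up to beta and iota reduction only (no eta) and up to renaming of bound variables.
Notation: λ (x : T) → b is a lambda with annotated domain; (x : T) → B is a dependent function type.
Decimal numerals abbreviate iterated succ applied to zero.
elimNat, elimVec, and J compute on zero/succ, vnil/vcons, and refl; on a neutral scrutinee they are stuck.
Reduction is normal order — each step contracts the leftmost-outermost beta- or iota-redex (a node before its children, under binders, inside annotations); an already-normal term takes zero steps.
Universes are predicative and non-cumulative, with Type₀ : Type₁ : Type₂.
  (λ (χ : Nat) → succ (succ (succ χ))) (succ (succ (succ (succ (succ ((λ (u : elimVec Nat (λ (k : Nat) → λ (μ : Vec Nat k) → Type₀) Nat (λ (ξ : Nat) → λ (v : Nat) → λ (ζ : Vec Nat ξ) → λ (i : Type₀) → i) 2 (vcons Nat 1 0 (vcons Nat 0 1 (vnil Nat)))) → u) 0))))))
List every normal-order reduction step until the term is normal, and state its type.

reduction (normal order):
  (λ (χ : Nat) → succ (succ (succ χ))) (succ (succ (succ (succ (succ ((λ (u : elimVec Nat (λ (k : Nat) → λ (μ : Vec Nat k) → Type₀) Nat (λ (ξ : Nat) → λ (v : Nat) → λ (ζ : Vec Nat ξ) → λ (i : Type₀) → i) 2 (vcons Nat 1 0 (vcons Nat 0 1 (vnil Nat)))) → u) 0))))))
  ~> succ (succ (succ (succ (succ (succ (succ (succ ((λ (χ : elimVec Nat (λ (u : Nat) → λ (k : Vec Nat u) → Type₀) Nat (λ (μ : Nat) → λ (ξ : Nat) → λ (v : Vec Nat μ) → λ (ζ : Type₀) → ζ) 2 (vcons Nat 1 0 (vcons Nat 0 1 (vnil Nat)))) → χ) 0))))))))
  ~> 8
the term's type:
  Nat


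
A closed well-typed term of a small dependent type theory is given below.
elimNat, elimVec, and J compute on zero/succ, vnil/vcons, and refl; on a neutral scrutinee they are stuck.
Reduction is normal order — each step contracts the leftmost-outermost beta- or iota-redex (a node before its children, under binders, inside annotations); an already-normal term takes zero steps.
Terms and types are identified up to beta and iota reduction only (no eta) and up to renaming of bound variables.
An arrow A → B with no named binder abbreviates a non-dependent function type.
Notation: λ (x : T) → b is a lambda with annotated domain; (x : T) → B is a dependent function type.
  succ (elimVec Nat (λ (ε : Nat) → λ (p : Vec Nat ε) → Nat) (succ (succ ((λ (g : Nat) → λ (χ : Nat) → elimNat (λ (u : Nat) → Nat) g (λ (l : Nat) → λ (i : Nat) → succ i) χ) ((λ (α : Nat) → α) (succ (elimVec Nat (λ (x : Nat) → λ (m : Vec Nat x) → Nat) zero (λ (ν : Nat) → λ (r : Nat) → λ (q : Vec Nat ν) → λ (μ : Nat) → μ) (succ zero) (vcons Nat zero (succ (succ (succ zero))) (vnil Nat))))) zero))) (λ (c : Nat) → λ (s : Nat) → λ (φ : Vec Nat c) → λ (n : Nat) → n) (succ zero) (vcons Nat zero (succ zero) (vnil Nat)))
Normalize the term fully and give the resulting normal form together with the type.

reduced normal form:
  succ (succ (succ (succ zero)))
inferred type:
  Nat


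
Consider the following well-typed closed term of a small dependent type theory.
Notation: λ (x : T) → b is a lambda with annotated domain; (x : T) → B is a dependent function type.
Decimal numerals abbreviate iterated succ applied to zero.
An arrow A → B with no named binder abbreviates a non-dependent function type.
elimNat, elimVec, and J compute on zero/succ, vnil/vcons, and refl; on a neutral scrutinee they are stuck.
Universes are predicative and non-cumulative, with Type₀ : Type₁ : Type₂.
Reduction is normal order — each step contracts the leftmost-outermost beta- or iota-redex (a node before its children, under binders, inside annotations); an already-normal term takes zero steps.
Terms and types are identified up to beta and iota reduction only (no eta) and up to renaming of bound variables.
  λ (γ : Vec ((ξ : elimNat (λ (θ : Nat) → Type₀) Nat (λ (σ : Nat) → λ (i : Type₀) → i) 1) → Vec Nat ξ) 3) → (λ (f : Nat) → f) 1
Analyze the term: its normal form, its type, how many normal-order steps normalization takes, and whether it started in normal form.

normal form:
  λ (γ : Vec ((ξ : Nat) → Vec Nat ξ) 3) → 1
the term's type:
  Vec ((γ : Nat) → Vec Nat γ) 3 → Nat
normal-order step count: 5
term was already normal: no
first contracted redex: an elimNat iota-redex


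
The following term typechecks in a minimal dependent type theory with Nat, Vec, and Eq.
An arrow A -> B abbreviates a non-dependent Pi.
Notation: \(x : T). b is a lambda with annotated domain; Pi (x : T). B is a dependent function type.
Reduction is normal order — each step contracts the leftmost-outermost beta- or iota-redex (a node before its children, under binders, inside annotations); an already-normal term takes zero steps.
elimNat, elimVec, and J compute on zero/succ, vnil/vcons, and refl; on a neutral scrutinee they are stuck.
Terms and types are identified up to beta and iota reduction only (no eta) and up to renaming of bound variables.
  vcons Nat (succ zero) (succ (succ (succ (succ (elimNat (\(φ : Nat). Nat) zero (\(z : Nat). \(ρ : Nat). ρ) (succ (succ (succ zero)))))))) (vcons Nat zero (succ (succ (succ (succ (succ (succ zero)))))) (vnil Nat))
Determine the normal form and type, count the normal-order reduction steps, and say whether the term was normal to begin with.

resulting normal form:
  vcons Nat (succ zero) (succ (succ (succ (succ zero)))) (vcons Nat zero (succ (succ (succ (succ (succ (succ zero)))))) (vnil Nat))
inferred type:
  Vec Nat (succ (succ zero))
reduction steps (normal order): 10
started in normal form: no
first contracted redex: an elimNat iota-redex


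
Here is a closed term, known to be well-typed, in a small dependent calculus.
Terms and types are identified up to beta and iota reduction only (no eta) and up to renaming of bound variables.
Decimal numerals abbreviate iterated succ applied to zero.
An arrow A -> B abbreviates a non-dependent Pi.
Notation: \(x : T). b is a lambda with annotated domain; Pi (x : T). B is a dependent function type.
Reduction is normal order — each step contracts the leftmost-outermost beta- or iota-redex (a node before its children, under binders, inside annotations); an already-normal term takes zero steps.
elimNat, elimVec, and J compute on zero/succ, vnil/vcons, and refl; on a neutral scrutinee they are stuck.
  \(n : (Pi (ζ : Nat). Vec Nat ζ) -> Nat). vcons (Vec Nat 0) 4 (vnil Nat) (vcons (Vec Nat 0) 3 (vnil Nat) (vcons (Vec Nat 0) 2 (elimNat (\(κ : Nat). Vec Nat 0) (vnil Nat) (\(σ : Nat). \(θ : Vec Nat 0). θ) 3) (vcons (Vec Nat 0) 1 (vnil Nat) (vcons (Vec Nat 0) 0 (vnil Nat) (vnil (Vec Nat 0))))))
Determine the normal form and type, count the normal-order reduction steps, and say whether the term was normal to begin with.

normal form:
  \(n : (Pi (ζ : Nat). Vec Nat ζ) -> Nat). vcons (Vec Nat 0) 4 (vnil Nat) (vcons (Vec Nat 0) 3 (vnil Nat) (vcons (Vec Nat 0) 2 (vnil Nat) (vcons (Vec Nat 0) 1 (vnil Nat) (vcons (Vec Nat 0) 0 (vnil Nat) (vnil (Vec Nat 0))))))
inferred type:
  ((Pi (n : Nat). Vec Nat n) -> Nat) -> Vec (Vec Nat 0) 5
steps to reach normal form (normal order): 10
term was already normal: no
first redex: an elimNat iota-redex


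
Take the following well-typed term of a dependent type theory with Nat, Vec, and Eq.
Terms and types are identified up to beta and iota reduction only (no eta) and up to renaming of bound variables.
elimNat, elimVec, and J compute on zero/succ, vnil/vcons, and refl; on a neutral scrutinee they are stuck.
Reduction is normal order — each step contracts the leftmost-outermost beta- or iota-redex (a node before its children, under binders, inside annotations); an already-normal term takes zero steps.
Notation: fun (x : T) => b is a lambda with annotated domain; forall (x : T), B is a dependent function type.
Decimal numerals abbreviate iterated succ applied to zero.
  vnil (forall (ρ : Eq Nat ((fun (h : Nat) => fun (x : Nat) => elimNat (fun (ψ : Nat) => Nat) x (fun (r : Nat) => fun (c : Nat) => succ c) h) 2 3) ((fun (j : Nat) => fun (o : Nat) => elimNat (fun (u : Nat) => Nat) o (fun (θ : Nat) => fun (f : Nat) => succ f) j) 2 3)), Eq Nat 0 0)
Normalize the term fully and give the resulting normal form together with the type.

normal form:
  vnil (forall (ρ : Eq Nat 5 5), Eq Nat 0 0)
inferred type:
  Vec (forall (ρ : Eq Nat 5 5), Eq Nat 0 0) 0


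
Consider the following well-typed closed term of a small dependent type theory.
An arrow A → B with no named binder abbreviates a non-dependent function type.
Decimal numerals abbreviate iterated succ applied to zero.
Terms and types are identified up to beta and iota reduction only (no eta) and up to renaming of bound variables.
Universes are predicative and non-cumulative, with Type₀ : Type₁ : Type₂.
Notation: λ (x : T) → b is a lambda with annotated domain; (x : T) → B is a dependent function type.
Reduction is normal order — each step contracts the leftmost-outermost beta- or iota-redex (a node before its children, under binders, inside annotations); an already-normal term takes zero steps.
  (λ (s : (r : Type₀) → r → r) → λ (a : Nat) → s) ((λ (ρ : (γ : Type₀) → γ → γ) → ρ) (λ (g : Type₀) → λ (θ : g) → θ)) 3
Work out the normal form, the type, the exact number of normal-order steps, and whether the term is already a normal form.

normal form:
  λ (s : Type₀) → λ (r : s) → r
the term's type:
  (s : Type₀) → s → s
reduction steps (normal order): 3
term was already normal: no
first redex: a beta-redex


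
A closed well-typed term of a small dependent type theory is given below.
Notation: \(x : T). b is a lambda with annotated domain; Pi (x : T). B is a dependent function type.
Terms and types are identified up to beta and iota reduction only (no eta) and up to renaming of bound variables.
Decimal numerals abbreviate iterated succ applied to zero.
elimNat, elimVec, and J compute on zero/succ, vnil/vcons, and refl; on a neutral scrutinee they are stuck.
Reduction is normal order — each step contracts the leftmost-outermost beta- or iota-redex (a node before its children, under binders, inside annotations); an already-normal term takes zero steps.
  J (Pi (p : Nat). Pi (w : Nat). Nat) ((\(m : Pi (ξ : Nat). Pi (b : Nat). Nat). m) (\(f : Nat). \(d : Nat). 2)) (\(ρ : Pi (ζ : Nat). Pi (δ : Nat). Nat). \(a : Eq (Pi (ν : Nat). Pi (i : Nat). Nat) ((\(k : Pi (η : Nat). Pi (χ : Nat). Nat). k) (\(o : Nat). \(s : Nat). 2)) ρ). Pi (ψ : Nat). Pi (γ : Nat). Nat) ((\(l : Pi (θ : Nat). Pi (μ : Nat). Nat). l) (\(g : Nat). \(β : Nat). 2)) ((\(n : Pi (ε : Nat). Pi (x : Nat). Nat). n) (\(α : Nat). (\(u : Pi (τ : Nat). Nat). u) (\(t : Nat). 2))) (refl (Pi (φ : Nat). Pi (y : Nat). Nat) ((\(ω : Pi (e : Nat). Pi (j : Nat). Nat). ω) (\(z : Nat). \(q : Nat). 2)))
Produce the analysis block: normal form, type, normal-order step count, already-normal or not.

normal form:
  \(p : Nat). \(w : Nat). 2
the term's type:
  Pi (p : Nat). Pi (w : Nat). Nat
normal-order step count: 2
already normal: no
first contracted redex: a J iota-redex


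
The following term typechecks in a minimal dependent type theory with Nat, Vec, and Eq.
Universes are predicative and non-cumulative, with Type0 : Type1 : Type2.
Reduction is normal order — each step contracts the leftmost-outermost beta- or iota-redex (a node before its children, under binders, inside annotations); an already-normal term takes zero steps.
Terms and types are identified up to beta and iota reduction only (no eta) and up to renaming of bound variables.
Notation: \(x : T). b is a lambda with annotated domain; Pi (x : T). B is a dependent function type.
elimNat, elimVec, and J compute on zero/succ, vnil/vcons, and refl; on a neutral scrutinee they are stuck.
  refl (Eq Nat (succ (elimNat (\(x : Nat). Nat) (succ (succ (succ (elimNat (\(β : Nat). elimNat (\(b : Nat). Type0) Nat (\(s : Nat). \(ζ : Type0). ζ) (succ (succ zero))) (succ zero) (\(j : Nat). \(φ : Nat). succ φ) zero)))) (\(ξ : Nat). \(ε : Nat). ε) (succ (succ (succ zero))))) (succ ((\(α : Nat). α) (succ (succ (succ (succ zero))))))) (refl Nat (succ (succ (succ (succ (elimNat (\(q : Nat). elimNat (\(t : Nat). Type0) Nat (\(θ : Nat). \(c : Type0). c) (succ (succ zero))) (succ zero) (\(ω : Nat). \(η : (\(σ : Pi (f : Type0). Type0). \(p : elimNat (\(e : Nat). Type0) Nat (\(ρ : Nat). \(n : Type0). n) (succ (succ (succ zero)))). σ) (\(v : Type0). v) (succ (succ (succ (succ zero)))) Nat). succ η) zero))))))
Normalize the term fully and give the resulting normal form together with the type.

resulting normal form:
  refl (Eq Nat (succ (succ (succ (succ (succ zero))))) (succ (succ (succ (succ (succ zero)))))) (refl Nat (succ (succ (succ (succ (succ zero))))))
inferred type:
  Eq (Eq Nat (succ (succ (succ (succ (succ zero))))) (succ (succ (succ (succ (succ zero)))))) (refl Nat (succ (succ (succ (succ (succ zero)))))) (refl Nat (succ (succ (succ (succ (succ zero))))))
observation: 13 normal-order steps normalize the term, beginning with an elimNat iota-redex.


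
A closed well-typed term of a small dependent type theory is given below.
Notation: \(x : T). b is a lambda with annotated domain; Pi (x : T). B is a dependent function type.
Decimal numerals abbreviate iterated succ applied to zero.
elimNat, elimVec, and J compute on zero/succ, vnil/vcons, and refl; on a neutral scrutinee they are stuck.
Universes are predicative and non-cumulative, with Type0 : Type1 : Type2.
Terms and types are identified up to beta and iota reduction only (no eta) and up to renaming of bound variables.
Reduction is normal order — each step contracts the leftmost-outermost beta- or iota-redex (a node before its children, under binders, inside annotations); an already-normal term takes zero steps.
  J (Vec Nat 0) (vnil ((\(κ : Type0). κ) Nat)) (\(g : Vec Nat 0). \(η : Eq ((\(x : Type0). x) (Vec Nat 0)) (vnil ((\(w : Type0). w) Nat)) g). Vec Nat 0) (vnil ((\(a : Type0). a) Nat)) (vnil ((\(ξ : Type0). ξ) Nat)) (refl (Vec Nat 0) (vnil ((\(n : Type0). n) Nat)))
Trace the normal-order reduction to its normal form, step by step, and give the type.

reduction (normal order):
  J (Vec Nat 0) (vnil ((\(κ : Type0). κ) Nat)) (\(g : Vec Nat 0). \(η : Eq ((\(x : Type0). x) (Vec Nat 0)) (vnil ((\(w : Type0). w) Nat)) g). Vec Nat 0) (vnil ((\(a : Type0). a) Nat)) (vnil ((\(ξ : Type0). ξ) Nat)) (refl (Vec Nat 0) (vnil ((\(n : Type0). n) Nat)))
  ~> vnil ((\(κ : Type0). κ) Nat)
  ~> vnil Nat
inferred type:
  Vec Nat 0


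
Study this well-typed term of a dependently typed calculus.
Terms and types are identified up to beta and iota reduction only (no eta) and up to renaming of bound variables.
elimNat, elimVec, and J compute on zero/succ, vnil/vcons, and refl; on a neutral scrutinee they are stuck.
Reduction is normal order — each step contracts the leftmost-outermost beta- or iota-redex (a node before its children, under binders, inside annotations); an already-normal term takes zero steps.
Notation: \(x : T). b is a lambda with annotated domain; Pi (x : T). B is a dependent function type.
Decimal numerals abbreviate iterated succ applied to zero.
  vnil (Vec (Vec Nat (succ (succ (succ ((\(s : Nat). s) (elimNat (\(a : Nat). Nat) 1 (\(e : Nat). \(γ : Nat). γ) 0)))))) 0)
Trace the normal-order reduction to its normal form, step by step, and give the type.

reduction (normal order):
  vnil (Vec (Vec Nat (succ (succ (succ ((\(s : Nat). s) (elimNat (\(a : Nat). Nat) 1 (\(e : Nat). \(γ : Nat). γ) 0)))))) 0)
  ~> vnil (Vec (Vec Nat (succ (succ (succ (elimNat (\(s : Nat). Nat) 1 (\(a : Nat). \(e : Nat). e) 0))))) 0)
  ~> vnil (Vec (Vec Nat 4) 0)
the term's type:
  Vec (Vec (Vec Nat 4) 0) 0


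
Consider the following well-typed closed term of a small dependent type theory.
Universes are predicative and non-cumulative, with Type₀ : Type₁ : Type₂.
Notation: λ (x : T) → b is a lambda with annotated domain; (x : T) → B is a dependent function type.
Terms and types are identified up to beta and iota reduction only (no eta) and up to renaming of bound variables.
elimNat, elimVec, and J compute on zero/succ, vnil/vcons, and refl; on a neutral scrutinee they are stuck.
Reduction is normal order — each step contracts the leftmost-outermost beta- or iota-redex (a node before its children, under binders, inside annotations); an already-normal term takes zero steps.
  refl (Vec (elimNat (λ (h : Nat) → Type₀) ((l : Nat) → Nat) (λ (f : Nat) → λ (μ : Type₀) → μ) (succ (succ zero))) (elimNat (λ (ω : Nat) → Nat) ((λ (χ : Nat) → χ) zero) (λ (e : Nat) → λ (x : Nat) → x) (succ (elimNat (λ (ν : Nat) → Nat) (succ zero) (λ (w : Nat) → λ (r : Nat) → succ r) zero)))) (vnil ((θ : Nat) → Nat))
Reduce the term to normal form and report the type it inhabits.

resulting normal form:
  refl (Vec ((h : Nat) → Nat) zero) (vnil ((l : Nat) → Nat))
the term's type:
  Eq (Vec ((h : Nat) → Nat) zero) (vnil ((l : Nat) → Nat)) (vnil ((f : Nat) → Nat))
observation: reduction starts at an elimNat iota-redex, and 16 normal-order steps reach the normal form.


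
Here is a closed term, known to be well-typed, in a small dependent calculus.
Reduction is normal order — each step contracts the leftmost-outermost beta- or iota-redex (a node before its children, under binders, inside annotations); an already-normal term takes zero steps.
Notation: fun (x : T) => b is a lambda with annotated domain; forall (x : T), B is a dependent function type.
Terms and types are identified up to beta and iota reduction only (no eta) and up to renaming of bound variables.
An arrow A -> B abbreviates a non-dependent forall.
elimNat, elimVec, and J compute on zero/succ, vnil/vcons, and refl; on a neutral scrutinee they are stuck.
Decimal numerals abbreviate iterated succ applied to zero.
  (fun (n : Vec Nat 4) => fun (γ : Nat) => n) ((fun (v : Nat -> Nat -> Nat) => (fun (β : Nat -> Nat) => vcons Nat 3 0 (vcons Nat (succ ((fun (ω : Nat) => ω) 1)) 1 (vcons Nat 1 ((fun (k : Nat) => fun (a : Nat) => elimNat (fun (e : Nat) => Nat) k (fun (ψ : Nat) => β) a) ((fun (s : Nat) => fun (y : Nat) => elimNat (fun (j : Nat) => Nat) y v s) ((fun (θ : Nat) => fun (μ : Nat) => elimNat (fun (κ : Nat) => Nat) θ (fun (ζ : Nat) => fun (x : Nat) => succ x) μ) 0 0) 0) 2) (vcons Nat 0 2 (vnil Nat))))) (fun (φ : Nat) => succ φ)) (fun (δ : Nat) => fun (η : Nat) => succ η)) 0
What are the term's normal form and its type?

resulting normal form:
  vcons Nat 3 0 (vcons Nat 2 1 (vcons Nat 1 2 (vcons Nat 0 2 (vnil Nat))))
inferred type:
  Vec Nat 4
observation: contracting a beta-redex first, the term normalizes in 20 steps.


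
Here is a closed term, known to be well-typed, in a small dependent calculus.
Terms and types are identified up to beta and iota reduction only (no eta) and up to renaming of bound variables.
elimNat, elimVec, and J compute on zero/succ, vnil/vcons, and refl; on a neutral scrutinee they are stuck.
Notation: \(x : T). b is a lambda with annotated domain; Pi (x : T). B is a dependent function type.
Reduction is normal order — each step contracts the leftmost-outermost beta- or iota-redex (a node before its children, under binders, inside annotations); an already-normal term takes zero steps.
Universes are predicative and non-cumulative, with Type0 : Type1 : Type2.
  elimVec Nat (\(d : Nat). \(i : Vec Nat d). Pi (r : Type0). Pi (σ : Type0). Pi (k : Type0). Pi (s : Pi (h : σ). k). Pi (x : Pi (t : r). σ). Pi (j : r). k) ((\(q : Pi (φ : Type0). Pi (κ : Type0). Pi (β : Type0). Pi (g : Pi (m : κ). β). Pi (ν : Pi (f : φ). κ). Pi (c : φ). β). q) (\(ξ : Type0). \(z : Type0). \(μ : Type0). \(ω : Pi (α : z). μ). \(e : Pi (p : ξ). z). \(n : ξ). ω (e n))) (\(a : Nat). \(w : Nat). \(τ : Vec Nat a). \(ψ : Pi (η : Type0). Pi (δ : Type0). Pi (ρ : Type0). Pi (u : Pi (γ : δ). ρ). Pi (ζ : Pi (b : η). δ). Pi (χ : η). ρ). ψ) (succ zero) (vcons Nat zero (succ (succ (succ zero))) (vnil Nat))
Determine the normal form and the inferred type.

normal form:
  \(d : Type0). \(i : Type0). \(r : Type0). \(σ : Pi (k : i). r). \(s : Pi (h : d). i). \(x : d). σ (s x)
inferred type:
  Pi (d : Type0). Pi (i : Type0). Pi (r : Type0). Pi (σ : Pi (k : i). r). Pi (s : Pi (h : d). i). Pi (x : d). r
observation: 7 normal-order steps separate the term from its normal form.


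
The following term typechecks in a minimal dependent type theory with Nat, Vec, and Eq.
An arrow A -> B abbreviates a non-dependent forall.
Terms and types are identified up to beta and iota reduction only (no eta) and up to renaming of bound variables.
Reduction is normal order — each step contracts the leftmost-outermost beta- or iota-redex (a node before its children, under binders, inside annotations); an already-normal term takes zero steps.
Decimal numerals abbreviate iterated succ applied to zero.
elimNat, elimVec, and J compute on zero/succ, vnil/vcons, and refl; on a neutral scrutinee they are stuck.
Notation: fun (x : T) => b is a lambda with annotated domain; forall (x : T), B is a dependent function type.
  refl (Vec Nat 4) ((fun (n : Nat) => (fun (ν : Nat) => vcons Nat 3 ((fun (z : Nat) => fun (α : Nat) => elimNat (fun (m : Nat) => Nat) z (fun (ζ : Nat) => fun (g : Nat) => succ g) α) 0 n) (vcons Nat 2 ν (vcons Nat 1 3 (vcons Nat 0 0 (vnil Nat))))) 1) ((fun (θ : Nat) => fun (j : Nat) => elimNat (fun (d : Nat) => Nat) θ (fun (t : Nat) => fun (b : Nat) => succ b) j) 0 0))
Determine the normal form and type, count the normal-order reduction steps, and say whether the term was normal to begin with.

resulting normal form:
  refl (Vec Nat 4) (vcons Nat 3 0 (vcons Nat 2 1 (vcons Nat 1 3 (vcons Nat 0 0 (vnil Nat)))))
the term's type:
  Eq (Vec Nat 4) (vcons Nat 3 0 (vcons Nat 2 1 (vcons Nat 1 3 (vcons Nat 0 0 (vnil Nat))))) (vcons Nat 3 0 (vcons Nat 2 1 (vcons Nat 1 3 (vcons Nat 0 0 (vnil Nat)))))
steps to reach normal form (normal order): 8
already normal: no
first redex: a beta-redex


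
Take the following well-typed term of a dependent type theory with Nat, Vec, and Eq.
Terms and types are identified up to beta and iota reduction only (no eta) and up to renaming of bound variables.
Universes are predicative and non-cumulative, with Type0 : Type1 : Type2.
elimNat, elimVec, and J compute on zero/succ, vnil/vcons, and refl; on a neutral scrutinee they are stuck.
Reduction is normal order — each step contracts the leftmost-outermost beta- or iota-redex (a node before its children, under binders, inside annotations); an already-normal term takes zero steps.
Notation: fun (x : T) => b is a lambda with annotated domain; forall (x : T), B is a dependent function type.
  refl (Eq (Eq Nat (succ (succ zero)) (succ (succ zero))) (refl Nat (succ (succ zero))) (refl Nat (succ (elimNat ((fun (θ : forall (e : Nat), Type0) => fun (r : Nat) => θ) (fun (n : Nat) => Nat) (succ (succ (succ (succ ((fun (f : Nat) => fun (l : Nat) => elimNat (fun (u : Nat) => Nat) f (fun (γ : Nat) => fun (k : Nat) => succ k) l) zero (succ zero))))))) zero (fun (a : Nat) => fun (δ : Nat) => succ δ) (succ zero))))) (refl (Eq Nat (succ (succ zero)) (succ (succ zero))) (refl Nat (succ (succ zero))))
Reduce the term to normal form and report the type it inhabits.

normal form:
  refl (Eq (Eq Nat (succ (succ zero)) (succ (succ zero))) (refl Nat (succ (succ zero))) (refl Nat (succ (succ zero)))) (refl (Eq Nat (succ (succ zero)) (succ (succ zero))) (refl Nat (succ (succ zero))))
the term's type:
  Eq (Eq (Eq Nat (succ (succ zero)) (succ (succ zero))) (refl Nat (succ (succ zero))) (refl Nat (succ (succ zero)))) (refl (Eq Nat (succ (succ zero)) (succ (succ zero))) (refl Nat (succ (succ zero)))) (refl (Eq Nat (succ (succ zero)) (succ (succ zero))) (refl Nat (succ (succ zero))))


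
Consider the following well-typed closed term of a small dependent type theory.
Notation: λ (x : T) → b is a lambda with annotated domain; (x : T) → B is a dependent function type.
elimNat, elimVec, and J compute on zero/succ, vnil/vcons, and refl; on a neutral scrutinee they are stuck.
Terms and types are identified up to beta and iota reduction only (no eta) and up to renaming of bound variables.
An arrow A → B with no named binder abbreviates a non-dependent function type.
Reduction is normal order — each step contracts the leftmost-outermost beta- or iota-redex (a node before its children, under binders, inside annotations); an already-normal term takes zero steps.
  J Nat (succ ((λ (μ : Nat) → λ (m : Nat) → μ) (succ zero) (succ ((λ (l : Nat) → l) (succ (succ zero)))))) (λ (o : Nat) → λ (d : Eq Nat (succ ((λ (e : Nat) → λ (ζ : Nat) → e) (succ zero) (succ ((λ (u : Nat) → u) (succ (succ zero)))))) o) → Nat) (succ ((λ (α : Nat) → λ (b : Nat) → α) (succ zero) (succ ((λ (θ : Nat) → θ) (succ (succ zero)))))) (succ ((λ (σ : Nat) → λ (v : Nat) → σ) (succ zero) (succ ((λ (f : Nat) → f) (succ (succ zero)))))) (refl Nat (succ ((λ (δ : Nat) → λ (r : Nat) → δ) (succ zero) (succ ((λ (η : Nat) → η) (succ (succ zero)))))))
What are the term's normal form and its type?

resulting normal form:
  succ (succ zero)
inferred type:
  Nat
observation: normalization takes exactly 3 steps under the normal-order strategy.


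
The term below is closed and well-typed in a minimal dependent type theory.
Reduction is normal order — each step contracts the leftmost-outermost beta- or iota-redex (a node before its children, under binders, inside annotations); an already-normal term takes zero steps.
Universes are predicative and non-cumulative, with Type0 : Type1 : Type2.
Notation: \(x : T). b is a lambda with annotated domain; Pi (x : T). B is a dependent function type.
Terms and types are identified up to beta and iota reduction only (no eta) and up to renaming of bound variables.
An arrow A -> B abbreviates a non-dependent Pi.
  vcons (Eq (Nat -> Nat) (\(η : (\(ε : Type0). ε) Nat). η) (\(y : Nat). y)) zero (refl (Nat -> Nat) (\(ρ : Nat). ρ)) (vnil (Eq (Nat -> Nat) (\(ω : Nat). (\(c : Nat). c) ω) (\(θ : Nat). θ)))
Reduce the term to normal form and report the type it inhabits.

resulting normal form:
  vcons (Eq (Nat -> Nat) (\(η : Nat). η) (\(ε : Nat). ε)) zero (refl (Nat -> Nat) (\(y : Nat). y)) (vnil (Eq (Nat -> Nat) (\(ρ : Nat). ρ) (\(ω : Nat). ω)))
type:
  Vec (Eq (Nat -> Nat) (\(η : Nat). η) (\(ε : Nat). ε)) (succ zero)
observation: 2 normal-order steps separate the term from its normal form.


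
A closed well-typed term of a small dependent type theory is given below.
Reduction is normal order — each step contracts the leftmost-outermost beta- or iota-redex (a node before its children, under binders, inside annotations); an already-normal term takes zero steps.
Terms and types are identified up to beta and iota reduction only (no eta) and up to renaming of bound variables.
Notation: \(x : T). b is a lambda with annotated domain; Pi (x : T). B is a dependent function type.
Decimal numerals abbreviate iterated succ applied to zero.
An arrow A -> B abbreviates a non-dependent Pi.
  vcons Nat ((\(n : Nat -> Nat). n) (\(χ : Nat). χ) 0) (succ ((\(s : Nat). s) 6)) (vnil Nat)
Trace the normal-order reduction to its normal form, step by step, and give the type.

reduction (normal order):
  vcons Nat ((\(n : Nat -> Nat). n) (\(χ : Nat). χ) 0) (succ ((\(s : Nat). s) 6)) (vnil Nat)
  ~> vcons Nat ((\(n : Nat). n) 0) (succ ((\(χ : Nat). χ) 6)) (vnil Nat)
  ~> vcons Nat 0 (succ ((\(n : Nat). n) 6)) (vnil Nat)
  ~> vcons Nat 0 7 (vnil Nat)
inferred type:
  Vec Nat 1


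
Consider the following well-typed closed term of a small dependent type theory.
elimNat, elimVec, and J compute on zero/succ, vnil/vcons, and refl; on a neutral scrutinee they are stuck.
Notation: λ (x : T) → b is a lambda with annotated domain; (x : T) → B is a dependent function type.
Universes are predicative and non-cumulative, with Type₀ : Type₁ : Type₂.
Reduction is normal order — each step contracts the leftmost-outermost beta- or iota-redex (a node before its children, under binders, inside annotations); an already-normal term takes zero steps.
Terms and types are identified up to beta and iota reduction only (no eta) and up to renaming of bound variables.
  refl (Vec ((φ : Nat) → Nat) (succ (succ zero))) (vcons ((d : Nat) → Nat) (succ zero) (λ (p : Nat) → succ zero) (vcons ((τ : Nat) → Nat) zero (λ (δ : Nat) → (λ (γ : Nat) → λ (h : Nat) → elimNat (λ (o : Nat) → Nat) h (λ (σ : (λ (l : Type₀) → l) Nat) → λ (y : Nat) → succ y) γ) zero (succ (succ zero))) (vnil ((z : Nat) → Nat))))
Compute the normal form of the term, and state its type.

normal form:
  refl (Vec ((φ : Nat) → Nat) (succ (succ zero))) (vcons ((d : Nat) → Nat) (succ zero) (λ (p : Nat) → succ zero) (vcons ((τ : Nat) → Nat) zero (λ (δ : Nat) → succ (succ zero)) (vnil ((γ : Nat) → Nat))))
the term's type:
  Eq (Vec ((φ : Nat) → Nat) (succ (succ zero))) (vcons ((d : Nat) → Nat) (succ zero) (λ (p : Nat) → succ zero) (vcons ((τ : Nat) → Nat) zero (λ (δ : Nat) → succ (succ zero)) (vnil ((γ : Nat) → Nat)))) (vcons ((h : Nat) → Nat) (succ zero) (λ (o : Nat) → succ zero) (vcons ((σ : Nat) → Nat) zero (λ (l : Nat) → succ (succ zero)) (vnil ((y : Nat) → Nat))))
observation: contracting a beta-redex first, the term normalizes in 3 steps.


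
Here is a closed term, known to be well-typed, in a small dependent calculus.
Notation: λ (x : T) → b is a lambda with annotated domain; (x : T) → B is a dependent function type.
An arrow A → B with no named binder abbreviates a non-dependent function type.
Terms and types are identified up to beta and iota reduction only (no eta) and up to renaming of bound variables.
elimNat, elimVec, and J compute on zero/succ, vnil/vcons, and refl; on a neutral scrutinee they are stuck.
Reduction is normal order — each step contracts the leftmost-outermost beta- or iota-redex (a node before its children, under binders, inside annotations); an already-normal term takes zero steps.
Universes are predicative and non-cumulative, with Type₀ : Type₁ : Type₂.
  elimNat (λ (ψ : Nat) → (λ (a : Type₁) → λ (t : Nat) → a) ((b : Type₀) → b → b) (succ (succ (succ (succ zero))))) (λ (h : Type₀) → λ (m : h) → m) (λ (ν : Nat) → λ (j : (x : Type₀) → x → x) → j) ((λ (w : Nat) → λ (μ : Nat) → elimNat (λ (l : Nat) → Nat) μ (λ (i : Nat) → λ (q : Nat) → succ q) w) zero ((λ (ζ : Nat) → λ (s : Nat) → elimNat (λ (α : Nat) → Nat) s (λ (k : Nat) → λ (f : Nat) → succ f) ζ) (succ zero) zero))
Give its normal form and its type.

reduced normal form:
  λ (ψ : Type₀) → λ (a : ψ) → a
the term's type:
  (ψ : Type₀) → ψ → ψ
observation: the term reaches its normal form after 15 normal-order steps.


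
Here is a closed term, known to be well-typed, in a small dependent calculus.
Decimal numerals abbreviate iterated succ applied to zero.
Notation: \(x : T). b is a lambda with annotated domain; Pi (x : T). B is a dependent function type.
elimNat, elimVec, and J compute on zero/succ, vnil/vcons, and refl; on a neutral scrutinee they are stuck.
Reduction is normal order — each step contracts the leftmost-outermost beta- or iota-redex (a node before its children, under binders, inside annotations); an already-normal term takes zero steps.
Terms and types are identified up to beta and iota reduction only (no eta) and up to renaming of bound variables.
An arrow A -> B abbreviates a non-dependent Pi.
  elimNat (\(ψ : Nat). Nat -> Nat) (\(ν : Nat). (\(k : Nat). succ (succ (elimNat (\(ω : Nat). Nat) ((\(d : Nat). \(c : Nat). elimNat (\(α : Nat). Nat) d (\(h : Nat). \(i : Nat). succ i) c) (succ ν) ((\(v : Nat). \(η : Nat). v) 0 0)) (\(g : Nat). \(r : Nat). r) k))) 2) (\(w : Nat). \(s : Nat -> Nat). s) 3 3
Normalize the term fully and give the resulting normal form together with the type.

resulting normal form:
  6
inferred type:
  Nat


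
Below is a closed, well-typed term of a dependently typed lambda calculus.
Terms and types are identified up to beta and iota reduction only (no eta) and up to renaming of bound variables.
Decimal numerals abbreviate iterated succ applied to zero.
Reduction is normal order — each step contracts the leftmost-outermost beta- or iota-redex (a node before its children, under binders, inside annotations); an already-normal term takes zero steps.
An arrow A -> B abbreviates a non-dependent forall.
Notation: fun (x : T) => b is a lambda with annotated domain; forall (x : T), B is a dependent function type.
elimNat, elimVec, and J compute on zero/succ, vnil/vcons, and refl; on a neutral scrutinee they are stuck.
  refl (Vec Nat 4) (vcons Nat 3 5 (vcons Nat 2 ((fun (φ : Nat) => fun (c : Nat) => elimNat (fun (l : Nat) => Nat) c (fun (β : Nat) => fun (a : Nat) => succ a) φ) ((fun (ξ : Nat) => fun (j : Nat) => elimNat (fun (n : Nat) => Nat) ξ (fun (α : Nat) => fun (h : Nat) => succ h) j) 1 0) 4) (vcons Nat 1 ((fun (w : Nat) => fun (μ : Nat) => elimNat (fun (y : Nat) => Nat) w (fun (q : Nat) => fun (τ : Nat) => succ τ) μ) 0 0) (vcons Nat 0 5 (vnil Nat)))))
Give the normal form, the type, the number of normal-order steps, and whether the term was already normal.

reduced normal form:
  refl (Vec Nat 4) (vcons Nat 3 5 (vcons Nat 2 5 (vcons Nat 1 0 (vcons Nat 0 5 (vnil Nat)))))
type:
  Eq (Vec Nat 4) (vcons Nat 3 5 (vcons Nat 2 5 (vcons Nat 1 0 (vcons Nat 0 5 (vnil Nat))))) (vcons Nat 3 5 (vcons Nat 2 5 (vcons Nat 1 0 (vcons Nat 0 5 (vnil Nat)))))
normal-order step count: 12
term was already normal: no
first contracted redex: a beta-redex
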